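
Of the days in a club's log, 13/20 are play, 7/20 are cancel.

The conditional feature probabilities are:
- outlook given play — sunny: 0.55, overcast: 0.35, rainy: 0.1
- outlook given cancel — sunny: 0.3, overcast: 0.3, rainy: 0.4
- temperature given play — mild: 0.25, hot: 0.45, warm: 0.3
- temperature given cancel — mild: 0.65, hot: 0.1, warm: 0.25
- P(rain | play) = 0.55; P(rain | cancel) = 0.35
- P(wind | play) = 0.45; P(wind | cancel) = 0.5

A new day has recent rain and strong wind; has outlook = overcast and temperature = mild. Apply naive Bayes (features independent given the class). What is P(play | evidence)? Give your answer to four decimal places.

play: 0.65 × 0.35 × 0.25 × 0.55 × 0.45 = 0.0140765625
cancel: 0.35 × 0.3 × 0.65 × 0.35 × 0.5 = 0.01194375
P(play | x) = 0.0140765625 / 0.0260203125 ≈ 0.5410

0.5410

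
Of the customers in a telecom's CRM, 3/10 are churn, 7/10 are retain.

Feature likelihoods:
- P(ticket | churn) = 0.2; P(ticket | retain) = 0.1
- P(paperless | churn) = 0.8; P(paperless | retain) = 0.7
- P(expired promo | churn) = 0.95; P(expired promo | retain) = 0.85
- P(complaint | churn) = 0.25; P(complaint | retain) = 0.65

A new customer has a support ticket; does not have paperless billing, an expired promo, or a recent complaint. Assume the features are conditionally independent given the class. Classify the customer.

churn: 0.3 × 0.2 × (1−0.8) × (1−0.95) × (1−0.25) = 0.00045
retain: 0.7 × 0.1 × (1−0.7) × (1−0.85) × (1−0.65) = 0.0011025
Highest score → retain.

retain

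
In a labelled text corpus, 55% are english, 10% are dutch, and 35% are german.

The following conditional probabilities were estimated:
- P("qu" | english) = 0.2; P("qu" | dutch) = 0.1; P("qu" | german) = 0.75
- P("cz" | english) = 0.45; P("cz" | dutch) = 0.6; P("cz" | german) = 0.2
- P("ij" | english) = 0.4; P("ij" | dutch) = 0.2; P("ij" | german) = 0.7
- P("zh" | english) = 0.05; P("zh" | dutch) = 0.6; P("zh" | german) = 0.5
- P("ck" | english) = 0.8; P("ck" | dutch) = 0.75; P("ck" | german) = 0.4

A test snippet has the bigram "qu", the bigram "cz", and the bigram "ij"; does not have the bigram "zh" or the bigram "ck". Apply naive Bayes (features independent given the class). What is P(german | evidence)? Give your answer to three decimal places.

0.740

english: 0.55 × 0.2 × 0.45 × 0.4 × (1−0.05) × (1−0.8) = 0.003762
dutch: 0.1 × 0.1 × 0.6 × 0.2 × (1−0.6) × (1−0.75) = 0.00012
german: 0.35 × 0.75 × 0.2 × 0.7 × (1−0.5) × (1−0.4) = 0.011025
P(german | x) = 0.011025 / 0.014907 ≈ 0.740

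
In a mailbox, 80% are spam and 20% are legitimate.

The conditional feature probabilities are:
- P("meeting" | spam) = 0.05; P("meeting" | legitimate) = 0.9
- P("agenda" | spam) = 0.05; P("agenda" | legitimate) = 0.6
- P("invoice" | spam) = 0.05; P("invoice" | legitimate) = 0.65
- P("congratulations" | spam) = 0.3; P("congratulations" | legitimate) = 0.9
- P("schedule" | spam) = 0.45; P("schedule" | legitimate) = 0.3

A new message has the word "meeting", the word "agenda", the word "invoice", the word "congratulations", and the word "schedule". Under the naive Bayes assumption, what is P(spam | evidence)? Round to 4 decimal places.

0.0007

spam: 0.8 × 0.05 × 0.05 × 0.05 × 0.3 × 0.45 = 0.0000135
legitimate: 0.2 × 0.9 × 0.6 × 0.65 × 0.9 × 0.3 = 0.018954
P(spam | x) = 0.0000135 / 0.0189675 ≈ 0.0007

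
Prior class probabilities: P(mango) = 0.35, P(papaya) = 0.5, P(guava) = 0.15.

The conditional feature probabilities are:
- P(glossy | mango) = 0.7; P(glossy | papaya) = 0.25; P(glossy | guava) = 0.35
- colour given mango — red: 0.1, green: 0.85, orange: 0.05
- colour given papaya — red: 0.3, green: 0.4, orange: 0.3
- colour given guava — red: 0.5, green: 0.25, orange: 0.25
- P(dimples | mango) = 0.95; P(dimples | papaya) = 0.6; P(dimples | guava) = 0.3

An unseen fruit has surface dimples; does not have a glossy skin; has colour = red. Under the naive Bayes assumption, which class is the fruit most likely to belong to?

mango: 0.35 × (1−0.7) × 0.1 × 0.95 = 0.009975
papaya: 0.5 × (1−0.25) × 0.3 × 0.6 = 0.0675
guava: 0.15 × (1−0.35) × 0.5 × 0.3 = 0.014625
Highest score → papaya.

papaya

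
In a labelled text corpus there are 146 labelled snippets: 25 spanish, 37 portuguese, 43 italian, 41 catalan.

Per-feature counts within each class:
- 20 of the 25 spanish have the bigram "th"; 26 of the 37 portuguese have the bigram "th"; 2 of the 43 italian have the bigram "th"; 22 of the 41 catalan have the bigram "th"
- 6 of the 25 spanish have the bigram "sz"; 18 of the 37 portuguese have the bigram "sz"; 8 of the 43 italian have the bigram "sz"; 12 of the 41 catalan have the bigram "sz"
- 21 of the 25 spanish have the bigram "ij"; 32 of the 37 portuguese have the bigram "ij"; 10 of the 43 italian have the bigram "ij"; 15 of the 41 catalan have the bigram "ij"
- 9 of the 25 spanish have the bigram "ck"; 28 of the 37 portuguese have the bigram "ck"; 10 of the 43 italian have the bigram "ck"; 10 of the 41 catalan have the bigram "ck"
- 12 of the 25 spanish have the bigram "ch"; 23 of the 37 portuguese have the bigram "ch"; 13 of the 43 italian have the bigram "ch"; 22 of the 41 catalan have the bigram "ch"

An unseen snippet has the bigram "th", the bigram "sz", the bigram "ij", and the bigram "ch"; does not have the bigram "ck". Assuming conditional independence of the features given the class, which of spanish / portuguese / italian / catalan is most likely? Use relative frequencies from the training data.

portuguese

spanish: (25/146) × (20/25) × (6/25) × (21/25) × (16/25) × (12/25) ≈ 0.00848377
portuguese: (37/146) × (26/37) × (18/37) × (32/37) × (9/37) × (23/37) ≈ 0.0113294
italian: (43/146) × (2/43) × (8/43) × (10/43) × (33/43) × (13/43) ≈ 0.000137515
catalan: (41/146) × (22/41) × (12/41) × (15/41) × (31/41) × (22/41) ≈ 0.00654623
Highest score → portuguese.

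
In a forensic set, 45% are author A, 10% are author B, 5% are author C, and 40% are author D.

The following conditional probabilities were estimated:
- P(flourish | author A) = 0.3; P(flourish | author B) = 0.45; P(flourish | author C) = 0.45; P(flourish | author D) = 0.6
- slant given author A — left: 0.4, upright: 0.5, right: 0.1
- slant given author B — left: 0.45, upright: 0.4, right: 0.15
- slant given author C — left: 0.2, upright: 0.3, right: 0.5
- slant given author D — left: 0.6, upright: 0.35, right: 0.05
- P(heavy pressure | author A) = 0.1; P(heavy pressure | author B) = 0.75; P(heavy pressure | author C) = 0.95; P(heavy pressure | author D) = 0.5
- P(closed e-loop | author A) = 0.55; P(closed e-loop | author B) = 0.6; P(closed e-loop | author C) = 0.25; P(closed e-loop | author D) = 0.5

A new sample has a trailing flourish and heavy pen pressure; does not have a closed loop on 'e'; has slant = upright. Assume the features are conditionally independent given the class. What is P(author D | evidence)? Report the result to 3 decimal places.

0.613

author A: 0.45 × 0.3 × 0.5 × 0.1 × (1−0.55) = 0.0030375
author B: 0.1 × 0.45 × 0.4 × 0.75 × (1−0.6) = 0.0054
author C: 0.05 × 0.45 × 0.3 × 0.95 × (1−0.25) = 0.004809375
author D: 0.4 × 0.6 × 0.35 × 0.5 × (1−0.5) = 0.021
P(author D | x) = 0.021 / 0.034246875 ≈ 0.613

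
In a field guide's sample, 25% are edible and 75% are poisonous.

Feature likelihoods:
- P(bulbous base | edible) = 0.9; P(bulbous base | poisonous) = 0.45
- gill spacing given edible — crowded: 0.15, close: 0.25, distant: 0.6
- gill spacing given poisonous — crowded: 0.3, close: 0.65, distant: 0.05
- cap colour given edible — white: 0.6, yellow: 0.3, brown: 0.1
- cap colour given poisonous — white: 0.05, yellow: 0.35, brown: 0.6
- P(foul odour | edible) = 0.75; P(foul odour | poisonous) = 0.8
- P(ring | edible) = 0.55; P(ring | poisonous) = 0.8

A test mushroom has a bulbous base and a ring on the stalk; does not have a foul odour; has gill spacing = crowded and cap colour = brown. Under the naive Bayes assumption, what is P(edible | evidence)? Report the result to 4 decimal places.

edible: 0.25 × 0.9 × 0.15 × 0.1 × (1−0.75) × 0.55 = 0.0004640625
poisonous: 0.75 × 0.45 × 0.3 × 0.6 × (1−0.8) × 0.8 = 0.00972
P(edible | x) = 0.0004640625 / 0.0101840625 ≈ 0.0456

0.0456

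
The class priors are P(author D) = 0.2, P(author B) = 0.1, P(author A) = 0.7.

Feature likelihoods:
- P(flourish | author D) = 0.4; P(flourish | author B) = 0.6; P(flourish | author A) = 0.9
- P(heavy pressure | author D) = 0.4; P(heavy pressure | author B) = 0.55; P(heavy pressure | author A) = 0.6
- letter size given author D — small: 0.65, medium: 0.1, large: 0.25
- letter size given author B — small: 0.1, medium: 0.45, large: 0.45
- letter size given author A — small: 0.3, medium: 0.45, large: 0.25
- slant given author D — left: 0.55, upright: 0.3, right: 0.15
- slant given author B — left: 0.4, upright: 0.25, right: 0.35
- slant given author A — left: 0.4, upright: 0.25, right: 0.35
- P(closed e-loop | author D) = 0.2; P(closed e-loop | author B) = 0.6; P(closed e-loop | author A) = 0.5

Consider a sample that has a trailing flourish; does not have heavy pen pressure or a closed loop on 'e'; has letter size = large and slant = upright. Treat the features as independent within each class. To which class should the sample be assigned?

author A

author D: 0.2 × 0.4 × (1−0.4) × 0.25 × 0.3 × (1−0.2) = 0.00288
author B: 0.1 × 0.6 × (1−0.55) × 0.45 × 0.25 × (1−0.6) = 0.001215
author A: 0.7 × 0.9 × (1−0.6) × 0.25 × 0.25 × (1−0.5) = 0.007875
Highest score → author A.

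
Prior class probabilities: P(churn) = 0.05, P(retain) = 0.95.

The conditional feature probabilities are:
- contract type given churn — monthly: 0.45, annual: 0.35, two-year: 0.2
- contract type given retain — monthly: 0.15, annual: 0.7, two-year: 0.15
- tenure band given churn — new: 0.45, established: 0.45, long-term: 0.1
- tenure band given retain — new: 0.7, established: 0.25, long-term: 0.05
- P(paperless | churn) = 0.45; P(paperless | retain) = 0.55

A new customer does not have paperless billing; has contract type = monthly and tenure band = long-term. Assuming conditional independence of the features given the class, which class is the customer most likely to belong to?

churn: 0.05 × 0.45 × 0.1 × (1−0.45) = 0.0012375
retain: 0.95 × 0.15 × 0.05 × (1−0.55) = 0.00320625
Highest score → retain.

retain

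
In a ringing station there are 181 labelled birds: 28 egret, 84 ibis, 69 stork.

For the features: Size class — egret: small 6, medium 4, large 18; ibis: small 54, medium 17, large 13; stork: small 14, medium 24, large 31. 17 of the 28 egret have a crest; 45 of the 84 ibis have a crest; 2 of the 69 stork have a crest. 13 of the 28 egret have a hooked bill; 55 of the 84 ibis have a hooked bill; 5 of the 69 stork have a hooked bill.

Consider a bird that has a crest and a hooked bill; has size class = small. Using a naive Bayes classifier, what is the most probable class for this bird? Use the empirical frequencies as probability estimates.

egret: (28/181) × (6/28) × (17/28) × (13/28) ≈ 0.00934435
ibis: (84/181) × (54/84) × (45/84) × (55/84) ≈ 0.104648
stork: (69/181) × (14/69) × (2/69) × (5/69) ≈ 0.000162462
Highest score → ibis.

ibis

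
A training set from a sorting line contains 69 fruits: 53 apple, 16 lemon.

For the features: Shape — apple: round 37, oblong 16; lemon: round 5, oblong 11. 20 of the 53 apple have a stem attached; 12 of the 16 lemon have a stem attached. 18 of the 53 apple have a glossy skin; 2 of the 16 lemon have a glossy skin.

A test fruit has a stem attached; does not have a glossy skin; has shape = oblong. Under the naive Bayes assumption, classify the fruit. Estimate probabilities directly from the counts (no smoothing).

apple: (53/69) × (16/53) × (20/53) × (35/53) ≈ 0.0577853
lemon: (16/69) × (11/16) × (12/16) × (14/16) ≈ 0.10462
Highest score → lemon.

lemon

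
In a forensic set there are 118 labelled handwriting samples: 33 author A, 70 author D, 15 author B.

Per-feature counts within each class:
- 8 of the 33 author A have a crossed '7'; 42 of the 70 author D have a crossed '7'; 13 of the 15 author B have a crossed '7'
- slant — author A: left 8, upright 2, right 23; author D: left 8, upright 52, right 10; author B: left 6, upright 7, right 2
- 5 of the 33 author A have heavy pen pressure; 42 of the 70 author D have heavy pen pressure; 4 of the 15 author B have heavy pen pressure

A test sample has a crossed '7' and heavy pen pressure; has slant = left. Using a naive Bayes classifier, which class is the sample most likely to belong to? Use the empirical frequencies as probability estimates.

author A: (33/118) × (8/33) × (8/33) × (5/33) ≈ 0.00249023
author D: (70/118) × (42/70) × (8/70) × (42/70) ≈ 0.0244068
author B: (15/118) × (13/15) × (6/15) × (4/15) ≈ 0.0117514
Highest score → author D.

author D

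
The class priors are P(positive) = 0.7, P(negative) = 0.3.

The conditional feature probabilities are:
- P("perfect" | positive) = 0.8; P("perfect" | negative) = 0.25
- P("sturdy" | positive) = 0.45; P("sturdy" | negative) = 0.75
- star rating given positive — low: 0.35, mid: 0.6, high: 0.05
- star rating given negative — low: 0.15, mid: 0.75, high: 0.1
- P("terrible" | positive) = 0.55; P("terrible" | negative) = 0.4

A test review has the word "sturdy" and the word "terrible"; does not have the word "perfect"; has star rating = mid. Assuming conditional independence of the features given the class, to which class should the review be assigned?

positive: 0.7 × (1−0.8) × 0.45 × 0.6 × 0.55 = 0.02079
negative: 0.3 × (1−0.25) × 0.75 × 0.75 × 0.4 = 0.050625
Highest score → negative.

negative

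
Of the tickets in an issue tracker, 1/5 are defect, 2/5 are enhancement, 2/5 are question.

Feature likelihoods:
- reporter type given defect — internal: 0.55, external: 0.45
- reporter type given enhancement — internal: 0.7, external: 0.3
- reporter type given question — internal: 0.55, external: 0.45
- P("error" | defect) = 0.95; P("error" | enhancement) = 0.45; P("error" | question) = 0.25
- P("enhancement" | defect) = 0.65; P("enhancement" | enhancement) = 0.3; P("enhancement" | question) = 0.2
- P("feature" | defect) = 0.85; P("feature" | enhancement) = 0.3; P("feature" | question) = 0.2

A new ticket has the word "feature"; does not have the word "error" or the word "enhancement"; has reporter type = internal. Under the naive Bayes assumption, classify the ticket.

enhancement

defect: 0.2 × 0.55 × (1−0.95) × (1−0.65) × 0.85 = 0.00163625
enhancement: 0.4 × 0.7 × (1−0.45) × (1−0.3) × 0.3 = 0.03234
question: 0.4 × 0.55 × (1−0.25) × (1−0.2) × 0.2 = 0.0264
Highest score → enhancement.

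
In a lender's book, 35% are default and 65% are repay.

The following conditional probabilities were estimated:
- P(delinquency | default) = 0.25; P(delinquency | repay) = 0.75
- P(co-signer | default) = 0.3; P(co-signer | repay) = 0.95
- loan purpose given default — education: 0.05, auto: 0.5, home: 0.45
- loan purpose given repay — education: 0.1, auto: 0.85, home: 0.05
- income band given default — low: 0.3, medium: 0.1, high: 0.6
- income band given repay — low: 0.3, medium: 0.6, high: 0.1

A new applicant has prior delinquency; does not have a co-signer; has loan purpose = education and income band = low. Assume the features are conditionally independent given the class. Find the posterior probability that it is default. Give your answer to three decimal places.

0.557

default: 0.35 × 0.25 × (1−0.3) × 0.05 × 0.3 = 0.00091875
repay: 0.65 × 0.75 × (1−0.95) × 0.1 × 0.3 = 0.00073125
P(default | x) = 0.00091875 / 0.00165 ≈ 0.557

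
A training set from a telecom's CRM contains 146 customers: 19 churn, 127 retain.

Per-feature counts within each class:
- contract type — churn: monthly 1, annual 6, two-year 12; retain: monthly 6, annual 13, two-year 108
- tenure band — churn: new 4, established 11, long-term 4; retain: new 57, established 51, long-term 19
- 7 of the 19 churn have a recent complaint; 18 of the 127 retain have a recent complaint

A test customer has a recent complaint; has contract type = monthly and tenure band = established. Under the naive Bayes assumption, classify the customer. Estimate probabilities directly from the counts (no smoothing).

retain

churn: (19/146) × (1/19) × (11/19) × (7/19) ≈ 0.00146093
retain: (127/146) × (6/127) × (51/127) × (18/127) ≈ 0.00233902
Highest score → retain.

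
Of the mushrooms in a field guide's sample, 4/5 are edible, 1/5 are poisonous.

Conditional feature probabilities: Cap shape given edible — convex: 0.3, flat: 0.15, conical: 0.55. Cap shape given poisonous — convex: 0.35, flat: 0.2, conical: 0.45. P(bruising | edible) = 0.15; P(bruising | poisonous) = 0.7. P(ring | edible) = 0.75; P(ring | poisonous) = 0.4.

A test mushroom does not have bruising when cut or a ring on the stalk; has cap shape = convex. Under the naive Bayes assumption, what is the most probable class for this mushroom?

edible: 0.8 × 0.3 × (1−0.15) × (1−0.75) = 0.051
poisonous: 0.2 × 0.35 × (1−0.7) × (1−0.4) = 0.0126
Highest score → edible.

edible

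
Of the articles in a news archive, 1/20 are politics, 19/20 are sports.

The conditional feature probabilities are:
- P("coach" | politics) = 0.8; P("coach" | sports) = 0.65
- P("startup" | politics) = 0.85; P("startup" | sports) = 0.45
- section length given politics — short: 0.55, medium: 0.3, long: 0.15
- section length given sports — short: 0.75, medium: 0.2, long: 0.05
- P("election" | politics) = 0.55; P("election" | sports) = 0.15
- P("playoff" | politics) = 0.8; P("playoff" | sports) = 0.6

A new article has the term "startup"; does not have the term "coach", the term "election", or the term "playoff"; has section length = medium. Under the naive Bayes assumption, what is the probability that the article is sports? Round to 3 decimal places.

politics: 0.05 × (1−0.8) × 0.85 × 0.3 × (1−0.55) × (1−0.8) = 0.0002295
sports: 0.95 × (1−0.65) × 0.45 × 0.2 × (1−0.15) × (1−0.6) = 0.0101745
P(sports | x) = 0.0101745 / 0.010404 ≈ 0.978

0.978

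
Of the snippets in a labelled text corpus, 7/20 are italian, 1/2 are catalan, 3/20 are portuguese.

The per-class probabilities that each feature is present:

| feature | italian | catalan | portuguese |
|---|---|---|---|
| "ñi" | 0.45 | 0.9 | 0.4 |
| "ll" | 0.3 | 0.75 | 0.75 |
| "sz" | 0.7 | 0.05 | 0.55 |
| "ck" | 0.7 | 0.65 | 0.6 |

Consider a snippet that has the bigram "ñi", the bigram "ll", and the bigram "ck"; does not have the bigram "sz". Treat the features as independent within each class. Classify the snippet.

catalan

italian: 0.35 × 0.45 × 0.3 × (1−0.7) × 0.7 = 0.0099225
catalan: 0.5 × 0.9 × 0.75 × (1−0.05) × 0.65 = 0.20840625
portuguese: 0.15 × 0.4 × 0.75 × (1−0.55) × 0.6 = 0.01215
Highest score → catalan.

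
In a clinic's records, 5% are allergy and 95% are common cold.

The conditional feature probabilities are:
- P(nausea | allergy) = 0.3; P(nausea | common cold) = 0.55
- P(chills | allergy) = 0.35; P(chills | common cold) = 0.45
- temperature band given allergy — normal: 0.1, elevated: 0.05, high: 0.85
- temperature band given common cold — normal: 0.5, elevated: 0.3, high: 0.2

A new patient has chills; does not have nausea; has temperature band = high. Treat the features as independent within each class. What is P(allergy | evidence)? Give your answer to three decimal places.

0.213

allergy: 0.05 × (1−0.3) × 0.35 × 0.85 = 0.0104125
common cold: 0.95 × (1−0.55) × 0.45 × 0.2 = 0.038475
P(allergy | x) = 0.0104125 / 0.0488875 ≈ 0.213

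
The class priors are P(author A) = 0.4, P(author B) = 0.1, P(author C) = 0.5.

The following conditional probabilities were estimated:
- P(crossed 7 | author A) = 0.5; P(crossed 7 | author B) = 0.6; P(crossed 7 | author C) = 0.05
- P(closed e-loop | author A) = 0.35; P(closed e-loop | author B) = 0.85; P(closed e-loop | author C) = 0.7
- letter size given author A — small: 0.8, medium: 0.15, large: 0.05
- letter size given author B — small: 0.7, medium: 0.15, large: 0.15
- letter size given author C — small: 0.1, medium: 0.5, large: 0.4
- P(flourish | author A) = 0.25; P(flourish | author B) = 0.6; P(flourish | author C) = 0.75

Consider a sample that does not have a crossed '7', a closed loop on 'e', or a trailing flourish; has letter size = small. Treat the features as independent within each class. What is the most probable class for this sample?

author A: 0.4 × (1−0.5) × (1−0.35) × 0.8 × (1−0.25) = 0.078
author B: 0.1 × (1−0.6) × (1−0.85) × 0.7 × (1−0.6) = 0.00168
author C: 0.5 × (1−0.05) × (1−0.7) × 0.1 × (1−0.75) = 0.0035625
Highest score → author A.

author A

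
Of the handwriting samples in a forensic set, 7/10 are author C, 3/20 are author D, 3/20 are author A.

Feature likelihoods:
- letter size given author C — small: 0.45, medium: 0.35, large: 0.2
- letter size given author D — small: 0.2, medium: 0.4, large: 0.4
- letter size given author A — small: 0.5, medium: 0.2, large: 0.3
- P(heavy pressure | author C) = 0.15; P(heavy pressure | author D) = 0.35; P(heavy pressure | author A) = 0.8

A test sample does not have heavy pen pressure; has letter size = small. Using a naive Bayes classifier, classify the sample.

author C: 0.7 × 0.45 × (1−0.15) = 0.26775
author D: 0.15 × 0.2 × (1−0.35) = 0.0195
author A: 0.15 × 0.5 × (1−0.8) = 0.015
Highest score → author C.

author C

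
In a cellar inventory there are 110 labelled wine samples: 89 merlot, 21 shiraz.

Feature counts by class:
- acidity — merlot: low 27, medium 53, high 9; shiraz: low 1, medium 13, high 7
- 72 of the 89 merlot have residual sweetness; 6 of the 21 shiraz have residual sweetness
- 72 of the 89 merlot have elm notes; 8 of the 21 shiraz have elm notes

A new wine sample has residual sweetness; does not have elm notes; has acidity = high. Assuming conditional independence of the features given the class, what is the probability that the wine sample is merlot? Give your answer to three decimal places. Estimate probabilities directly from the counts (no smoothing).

merlot: (89/110) × (9/89) × (72/89) × (17/89) ≈ 0.012643
shiraz: (21/110) × (7/21) × (6/21) × (13/21) ≈ 0.0112554
P(merlot | x) = 0.012643 / 0.0238984 ≈ 0.529

0.529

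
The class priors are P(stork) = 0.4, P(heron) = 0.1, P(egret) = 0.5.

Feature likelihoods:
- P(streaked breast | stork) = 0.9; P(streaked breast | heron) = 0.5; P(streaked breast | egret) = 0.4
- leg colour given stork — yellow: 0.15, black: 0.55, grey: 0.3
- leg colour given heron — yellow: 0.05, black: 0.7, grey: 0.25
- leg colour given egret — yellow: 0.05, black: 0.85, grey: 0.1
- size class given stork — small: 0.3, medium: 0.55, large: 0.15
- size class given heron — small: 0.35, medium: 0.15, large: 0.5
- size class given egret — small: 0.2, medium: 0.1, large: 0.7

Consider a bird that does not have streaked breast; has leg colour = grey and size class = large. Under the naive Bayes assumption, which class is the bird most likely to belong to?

stork: 0.4 × (1−0.9) × 0.3 × 0.15 = 0.0018
heron: 0.1 × (1−0.5) × 0.25 × 0.5 = 0.00625
egret: 0.5 × (1−0.4) × 0.1 × 0.7 = 0.021
Highest score → egret.

egret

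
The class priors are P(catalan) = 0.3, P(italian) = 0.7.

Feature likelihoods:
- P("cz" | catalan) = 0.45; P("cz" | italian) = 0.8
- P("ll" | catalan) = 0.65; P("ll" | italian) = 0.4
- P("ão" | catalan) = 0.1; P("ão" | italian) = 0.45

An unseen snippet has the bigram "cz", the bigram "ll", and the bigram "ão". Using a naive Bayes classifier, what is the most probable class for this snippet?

catalan: 0.3 × 0.45 × 0.65 × 0.1 = 0.008775
italian: 0.7 × 0.8 × 0.4 × 0.45 = 0.1008
Highest score → italian.

italian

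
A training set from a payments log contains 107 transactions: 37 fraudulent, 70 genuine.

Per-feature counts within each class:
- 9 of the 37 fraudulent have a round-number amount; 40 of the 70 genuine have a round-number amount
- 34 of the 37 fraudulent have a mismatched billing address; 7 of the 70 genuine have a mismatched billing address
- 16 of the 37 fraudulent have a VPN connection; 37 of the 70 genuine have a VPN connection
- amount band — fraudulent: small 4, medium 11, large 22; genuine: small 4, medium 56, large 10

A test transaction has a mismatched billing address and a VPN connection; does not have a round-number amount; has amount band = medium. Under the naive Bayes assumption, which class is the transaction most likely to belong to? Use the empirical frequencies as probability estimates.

fraudulent

fraudulent: (37/107) × (28/37) × (34/37) × (16/37) × (11/37) ≈ 0.0309144
genuine: (70/107) × (30/70) × (7/70) × (37/70) × (56/70) ≈ 0.0118558
Highest score → fraudulent.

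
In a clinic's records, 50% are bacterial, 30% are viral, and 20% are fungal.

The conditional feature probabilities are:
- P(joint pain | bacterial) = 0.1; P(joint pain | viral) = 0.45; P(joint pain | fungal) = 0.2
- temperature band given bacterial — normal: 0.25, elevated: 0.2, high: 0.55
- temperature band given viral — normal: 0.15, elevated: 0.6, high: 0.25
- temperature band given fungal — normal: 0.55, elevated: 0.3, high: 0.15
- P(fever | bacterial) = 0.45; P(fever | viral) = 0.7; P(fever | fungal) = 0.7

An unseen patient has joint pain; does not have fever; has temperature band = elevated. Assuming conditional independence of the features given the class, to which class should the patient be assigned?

bacterial: 0.5 × 0.1 × 0.2 × (1−0.45) = 0.0055
viral: 0.3 × 0.45 × 0.6 × (1−0.7) = 0.0243
fungal: 0.2 × 0.2 × 0.3 × (1−0.7) = 0.0036
Highest score → viral.

viral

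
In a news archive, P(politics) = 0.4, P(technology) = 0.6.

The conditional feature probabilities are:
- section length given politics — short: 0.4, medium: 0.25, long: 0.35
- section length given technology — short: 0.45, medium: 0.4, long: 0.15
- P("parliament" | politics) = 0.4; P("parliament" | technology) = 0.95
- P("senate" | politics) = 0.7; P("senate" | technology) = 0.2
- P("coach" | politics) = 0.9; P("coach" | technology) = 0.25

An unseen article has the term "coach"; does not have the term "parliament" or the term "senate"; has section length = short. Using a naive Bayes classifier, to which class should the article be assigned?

politics: 0.4 × 0.4 × (1−0.4) × (1−0.7) × 0.9 = 0.02592
technology: 0.6 × 0.45 × (1−0.95) × (1−0.2) × 0.25 = 0.0027
Highest score → politics.

politics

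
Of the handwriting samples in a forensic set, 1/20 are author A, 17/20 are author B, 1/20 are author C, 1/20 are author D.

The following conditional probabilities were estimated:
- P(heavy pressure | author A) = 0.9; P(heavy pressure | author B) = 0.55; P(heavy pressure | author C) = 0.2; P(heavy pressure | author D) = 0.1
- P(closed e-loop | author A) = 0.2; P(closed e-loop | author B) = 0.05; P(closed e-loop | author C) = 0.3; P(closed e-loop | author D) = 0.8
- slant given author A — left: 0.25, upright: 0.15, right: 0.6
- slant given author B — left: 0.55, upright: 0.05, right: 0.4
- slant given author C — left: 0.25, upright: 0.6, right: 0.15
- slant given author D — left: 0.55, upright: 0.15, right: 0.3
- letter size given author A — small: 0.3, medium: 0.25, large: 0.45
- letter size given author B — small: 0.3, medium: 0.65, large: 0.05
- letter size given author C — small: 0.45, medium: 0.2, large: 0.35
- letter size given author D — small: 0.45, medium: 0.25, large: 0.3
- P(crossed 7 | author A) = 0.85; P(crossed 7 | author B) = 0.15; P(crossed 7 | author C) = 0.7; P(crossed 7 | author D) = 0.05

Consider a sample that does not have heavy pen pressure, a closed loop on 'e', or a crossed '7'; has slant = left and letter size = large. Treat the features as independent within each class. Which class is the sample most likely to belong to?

author A: 0.05 × (1−0.9) × (1−0.2) × 0.25 × 0.45 × (1−0.85) = 0.0000675
author B: 0.85 × (1−0.55) × (1−0.05) × 0.55 × 0.05 × (1−0.15) = 0.008493890625
author C: 0.05 × (1−0.2) × (1−0.3) × 0.25 × 0.35 × (1−0.7) = 0.000735
author D: 0.05 × (1−0.1) × (1−0.8) × 0.55 × 0.3 × (1−0.05) = 0.00141075
Highest score → author B.

author B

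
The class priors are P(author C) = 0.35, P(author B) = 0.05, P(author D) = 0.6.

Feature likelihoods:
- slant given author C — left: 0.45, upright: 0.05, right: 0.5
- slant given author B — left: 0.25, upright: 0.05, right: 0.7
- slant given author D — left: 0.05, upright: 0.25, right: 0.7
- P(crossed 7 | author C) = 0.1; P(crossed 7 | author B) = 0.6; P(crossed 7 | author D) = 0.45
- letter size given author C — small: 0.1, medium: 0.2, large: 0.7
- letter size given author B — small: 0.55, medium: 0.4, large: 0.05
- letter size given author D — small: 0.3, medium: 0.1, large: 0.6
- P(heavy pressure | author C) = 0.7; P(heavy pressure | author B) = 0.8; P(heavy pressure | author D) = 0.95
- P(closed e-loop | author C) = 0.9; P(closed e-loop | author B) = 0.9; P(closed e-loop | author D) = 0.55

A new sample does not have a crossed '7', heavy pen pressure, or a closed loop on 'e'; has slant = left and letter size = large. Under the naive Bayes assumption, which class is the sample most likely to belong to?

author C

author C: 0.35 × 0.45 × (1−0.1) × 0.7 × (1−0.7) × (1−0.9) = 0.00297675
author B: 0.05 × 0.25 × (1−0.6) × 0.05 × (1−0.8) × (1−0.9) = 0.000005
author D: 0.6 × 0.05 × (1−0.45) × 0.6 × (1−0.95) × (1−0.55) = 0.00022275
Highest score → author C.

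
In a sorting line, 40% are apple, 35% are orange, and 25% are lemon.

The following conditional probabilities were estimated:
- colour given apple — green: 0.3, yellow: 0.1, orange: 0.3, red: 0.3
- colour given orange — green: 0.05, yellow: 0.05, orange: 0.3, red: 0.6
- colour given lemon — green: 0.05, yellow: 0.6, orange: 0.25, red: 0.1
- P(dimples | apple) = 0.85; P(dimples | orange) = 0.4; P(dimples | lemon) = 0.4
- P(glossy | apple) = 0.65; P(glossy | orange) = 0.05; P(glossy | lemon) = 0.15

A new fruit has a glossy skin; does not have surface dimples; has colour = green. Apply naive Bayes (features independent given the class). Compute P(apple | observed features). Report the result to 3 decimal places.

apple: 0.4 × 0.3 × (1−0.85) × 0.65 = 0.0117
orange: 0.35 × 0.05 × (1−0.4) × 0.05 = 0.000525
lemon: 0.25 × 0.05 × (1−0.4) × 0.15 = 0.001125
P(apple | x) = 0.0117 / 0.01335 ≈ 0.876

0.876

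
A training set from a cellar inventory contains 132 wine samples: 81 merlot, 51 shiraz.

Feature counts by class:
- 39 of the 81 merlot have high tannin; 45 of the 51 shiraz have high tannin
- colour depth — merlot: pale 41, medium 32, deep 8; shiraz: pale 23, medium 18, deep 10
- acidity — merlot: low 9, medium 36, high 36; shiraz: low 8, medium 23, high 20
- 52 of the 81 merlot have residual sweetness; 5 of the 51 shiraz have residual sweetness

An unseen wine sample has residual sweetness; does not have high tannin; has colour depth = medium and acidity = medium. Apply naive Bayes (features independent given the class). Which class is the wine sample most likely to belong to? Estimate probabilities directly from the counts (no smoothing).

merlot: (81/132) × (42/81) × (32/81) × (36/81) × (52/81) ≈ 0.0358654
shiraz: (51/132) × (6/51) × (18/51) × (23/51) × (5/51) ≈ 0.000709312
Highest score → merlot.

merlot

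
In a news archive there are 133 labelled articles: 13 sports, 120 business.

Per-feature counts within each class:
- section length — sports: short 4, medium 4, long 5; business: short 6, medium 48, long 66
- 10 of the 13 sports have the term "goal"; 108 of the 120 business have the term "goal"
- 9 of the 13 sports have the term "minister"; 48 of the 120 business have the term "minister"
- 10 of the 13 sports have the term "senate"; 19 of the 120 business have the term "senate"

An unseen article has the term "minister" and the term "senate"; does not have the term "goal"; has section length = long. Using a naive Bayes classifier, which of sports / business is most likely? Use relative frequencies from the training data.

sports: (13/133) × (5/13) × (3/13) × (9/13) × (10/13) ≈ 0.00462011
business: (120/133) × (66/120) × (12/120) × (48/120) × (19/120) ≈ 0.00314286
Highest score → sports.

sports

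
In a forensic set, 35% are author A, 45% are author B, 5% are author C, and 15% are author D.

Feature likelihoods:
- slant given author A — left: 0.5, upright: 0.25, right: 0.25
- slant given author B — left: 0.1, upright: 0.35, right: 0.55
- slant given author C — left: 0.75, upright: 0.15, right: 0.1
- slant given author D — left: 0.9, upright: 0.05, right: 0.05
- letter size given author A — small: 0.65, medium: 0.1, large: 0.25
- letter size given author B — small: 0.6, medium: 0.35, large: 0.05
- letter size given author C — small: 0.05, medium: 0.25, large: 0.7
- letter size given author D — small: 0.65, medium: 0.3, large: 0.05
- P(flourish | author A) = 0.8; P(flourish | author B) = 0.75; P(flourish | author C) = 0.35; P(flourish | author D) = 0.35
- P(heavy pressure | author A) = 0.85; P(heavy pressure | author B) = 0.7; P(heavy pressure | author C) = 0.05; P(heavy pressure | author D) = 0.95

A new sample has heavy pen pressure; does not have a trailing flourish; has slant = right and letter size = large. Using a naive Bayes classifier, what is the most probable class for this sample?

author A

author A: 0.35 × 0.25 × 0.25 × (1−0.8) × 0.85 = 0.00371875
author B: 0.45 × 0.55 × 0.05 × (1−0.75) × 0.7 = 0.002165625
author C: 0.05 × 0.1 × 0.7 × (1−0.35) × 0.05 = 0.00011375
author D: 0.15 × 0.05 × 0.05 × (1−0.35) × 0.95 = 0.0002315625
Highest score → author A.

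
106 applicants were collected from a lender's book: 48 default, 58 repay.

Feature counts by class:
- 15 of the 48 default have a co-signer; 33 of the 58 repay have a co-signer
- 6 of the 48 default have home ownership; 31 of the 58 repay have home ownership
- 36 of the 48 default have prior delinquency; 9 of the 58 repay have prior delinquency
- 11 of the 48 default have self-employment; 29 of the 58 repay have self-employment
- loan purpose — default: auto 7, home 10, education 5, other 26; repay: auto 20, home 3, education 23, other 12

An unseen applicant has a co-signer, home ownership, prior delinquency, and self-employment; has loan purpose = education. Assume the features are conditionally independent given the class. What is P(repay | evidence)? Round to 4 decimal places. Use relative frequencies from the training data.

default: (48/106) × (15/48) × (6/48) × (36/48) × (11/48) × (5/48) ≈ 0.000316692
repay: (58/106) × (33/58) × (31/58) × (9/58) × (29/58) × (23/58) ≈ 0.00511948
P(repay | x) = 0.00511948 / 0.005436172 ≈ 0.9417

0.9417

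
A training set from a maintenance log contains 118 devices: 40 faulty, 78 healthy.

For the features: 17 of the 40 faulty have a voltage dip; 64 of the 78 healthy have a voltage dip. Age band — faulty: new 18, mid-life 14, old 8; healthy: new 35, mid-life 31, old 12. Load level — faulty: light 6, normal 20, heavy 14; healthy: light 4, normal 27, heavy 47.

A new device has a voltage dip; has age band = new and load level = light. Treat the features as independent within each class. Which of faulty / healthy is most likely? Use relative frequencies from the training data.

healthy

faulty: (40/118) × (17/40) × (18/40) × (6/40) ≈ 0.00972458
healthy: (78/118) × (64/78) × (35/78) × (4/78) ≈ 0.0124806
Highest score → healthy.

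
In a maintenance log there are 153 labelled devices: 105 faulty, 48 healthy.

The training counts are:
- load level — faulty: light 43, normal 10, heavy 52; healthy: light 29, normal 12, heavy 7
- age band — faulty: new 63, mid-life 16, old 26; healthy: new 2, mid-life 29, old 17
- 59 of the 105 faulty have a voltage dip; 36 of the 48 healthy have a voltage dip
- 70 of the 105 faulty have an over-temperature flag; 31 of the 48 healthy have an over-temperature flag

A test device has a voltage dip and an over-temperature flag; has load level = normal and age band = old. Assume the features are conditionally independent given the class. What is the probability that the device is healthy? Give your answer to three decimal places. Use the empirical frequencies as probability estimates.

0.689

faulty: (105/153) × (10/105) × (26/105) × (59/105) × (70/105) ≈ 0.00606267
healthy: (48/153) × (12/48) × (17/48) × (36/48) × (31/48) ≈ 0.0134549
P(healthy | x) = 0.0134549 / 0.01951757 ≈ 0.689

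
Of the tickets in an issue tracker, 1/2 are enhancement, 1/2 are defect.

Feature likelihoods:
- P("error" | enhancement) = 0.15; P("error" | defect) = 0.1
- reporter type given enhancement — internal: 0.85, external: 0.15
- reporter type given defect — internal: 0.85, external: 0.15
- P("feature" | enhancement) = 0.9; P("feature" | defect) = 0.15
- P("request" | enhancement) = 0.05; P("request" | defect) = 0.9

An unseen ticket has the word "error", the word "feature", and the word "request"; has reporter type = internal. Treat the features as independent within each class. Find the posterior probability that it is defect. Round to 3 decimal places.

0.667

enhancement: 0.5 × 0.15 × 0.85 × 0.9 × 0.05 = 0.00286875
defect: 0.5 × 0.1 × 0.85 × 0.15 × 0.9 = 0.0057375
P(defect | x) = 0.0057375 / 0.00860625 ≈ 0.667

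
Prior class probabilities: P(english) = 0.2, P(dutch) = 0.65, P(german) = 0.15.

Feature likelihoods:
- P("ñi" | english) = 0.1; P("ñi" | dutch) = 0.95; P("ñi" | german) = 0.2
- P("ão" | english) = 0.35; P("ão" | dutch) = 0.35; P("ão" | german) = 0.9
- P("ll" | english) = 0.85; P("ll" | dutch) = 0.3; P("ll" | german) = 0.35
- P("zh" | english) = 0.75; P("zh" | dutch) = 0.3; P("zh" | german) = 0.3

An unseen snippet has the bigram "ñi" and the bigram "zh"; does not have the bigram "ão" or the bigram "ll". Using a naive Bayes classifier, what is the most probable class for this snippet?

dutch

english: 0.2 × 0.1 × (1−0.35) × (1−0.85) × 0.75 = 0.0014625
dutch: 0.65 × 0.95 × (1−0.35) × (1−0.3) × 0.3 = 0.08428875
german: 0.15 × 0.2 × (1−0.9) × (1−0.35) × 0.3 = 0.000585
Highest score → dutch.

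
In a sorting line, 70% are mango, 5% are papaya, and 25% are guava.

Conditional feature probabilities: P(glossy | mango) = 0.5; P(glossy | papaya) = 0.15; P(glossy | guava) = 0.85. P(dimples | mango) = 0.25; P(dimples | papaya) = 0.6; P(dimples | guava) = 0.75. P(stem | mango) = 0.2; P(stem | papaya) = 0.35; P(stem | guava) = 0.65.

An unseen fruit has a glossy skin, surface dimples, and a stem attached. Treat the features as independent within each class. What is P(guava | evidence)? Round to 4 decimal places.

mango: 0.7 × 0.5 × 0.25 × 0.2 = 0.0175
papaya: 0.05 × 0.15 × 0.6 × 0.35 = 0.001575
guava: 0.25 × 0.85 × 0.75 × 0.65 = 0.10359375
P(guava | x) = 0.10359375 / 0.12266875 ≈ 0.8445

0.8445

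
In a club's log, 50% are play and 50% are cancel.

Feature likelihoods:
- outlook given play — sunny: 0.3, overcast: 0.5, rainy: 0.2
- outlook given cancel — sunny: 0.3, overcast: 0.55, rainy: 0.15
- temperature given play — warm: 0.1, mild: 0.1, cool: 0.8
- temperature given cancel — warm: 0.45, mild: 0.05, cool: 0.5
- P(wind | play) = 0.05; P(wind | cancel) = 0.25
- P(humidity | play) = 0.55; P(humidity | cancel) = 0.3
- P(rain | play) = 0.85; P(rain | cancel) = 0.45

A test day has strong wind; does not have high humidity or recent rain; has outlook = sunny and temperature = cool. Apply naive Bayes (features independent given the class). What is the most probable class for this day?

play: 0.5 × 0.3 × 0.8 × 0.05 × (1−0.55) × (1−0.85) = 0.000405
cancel: 0.5 × 0.3 × 0.5 × 0.25 × (1−0.3) × (1−0.45) = 0.00721875
Highest score → cancel.

cancel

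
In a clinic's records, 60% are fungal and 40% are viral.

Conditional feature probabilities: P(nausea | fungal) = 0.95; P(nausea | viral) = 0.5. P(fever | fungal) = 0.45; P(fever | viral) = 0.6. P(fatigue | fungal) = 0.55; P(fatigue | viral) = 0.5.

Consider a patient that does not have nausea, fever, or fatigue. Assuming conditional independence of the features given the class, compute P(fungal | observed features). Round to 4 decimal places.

fungal: 0.6 × (1−0.95) × (1−0.45) × (1−0.55) = 0.007425
viral: 0.4 × (1−0.5) × (1−0.6) × (1−0.5) = 0.04
P(fungal | x) = 0.007425 / 0.047425 ≈ 0.1566

0.1566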